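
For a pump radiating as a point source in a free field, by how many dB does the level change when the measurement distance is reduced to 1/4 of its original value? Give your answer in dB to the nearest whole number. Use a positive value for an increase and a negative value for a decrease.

A point source loses 6 dB per doubling of distance; generally ΔL = −20·log₁₀(r₂/r₁).
ΔL = −20·log₁₀(0.25) = +12.04 dB.

+12 dB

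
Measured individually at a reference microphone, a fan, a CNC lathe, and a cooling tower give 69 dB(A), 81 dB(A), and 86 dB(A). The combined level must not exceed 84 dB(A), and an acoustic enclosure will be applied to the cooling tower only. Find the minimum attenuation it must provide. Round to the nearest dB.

Everything except the cooling tower sums to 10^(69/10) + 10^(81/10) = 1.338e+08 in linear terms, 81.27 dB(A).
The limit corresponds to 10^(84/10) = 2.512e+08; subtracting the fixed part leaves 1.174e+08 for the cooling tower, i.e. 80.69 dB(A).
So the cooling tower must be reduced from 86 to 80.69 dB(A): IL = 5.31 dB.

5 dB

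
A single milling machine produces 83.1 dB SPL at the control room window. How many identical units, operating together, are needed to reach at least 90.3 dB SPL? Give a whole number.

6

N identical sources give L₁ + 10·log₁₀ N, so require 10·log₁₀ N ≥ 90.3 − 83.1 = 7.2 dB.
N ≥ 10^(7.2/10) = 5.248, so N = 6.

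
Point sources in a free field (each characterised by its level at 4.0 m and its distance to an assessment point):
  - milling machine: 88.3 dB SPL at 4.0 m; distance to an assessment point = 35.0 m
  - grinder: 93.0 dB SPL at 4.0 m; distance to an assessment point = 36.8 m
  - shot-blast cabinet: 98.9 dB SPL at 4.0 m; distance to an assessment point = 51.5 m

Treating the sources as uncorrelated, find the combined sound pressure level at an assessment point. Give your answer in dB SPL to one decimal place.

First find each source's level at the receiver (point-source: −20·log₁₀(r/r_ref)), then combine on an intensity basis.
milling machine: 88.3 − 20·log₁₀(35.0/4.0) = 88.3 − 18.84 = 69.46 dB SPL.
grinder: 93.0 − 20·log₁₀(36.8/4.0) = 93.0 − 19.28 = 73.72 dB SPL.
shot-blast cabinet: 98.9 − 20·log₁₀(51.5/4.0) = 98.9 − 22.19 = 76.71 dB SPL.
Σ 10^(L/10) = 7.923e+07 → L_total = 10·log₁₀(7.923e+07) = 78.99 dB SPL.

79.0 dB SPL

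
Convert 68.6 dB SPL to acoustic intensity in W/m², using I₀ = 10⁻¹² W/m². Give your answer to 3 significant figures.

7.24e-06 W/m²

L = 10·log₁₀(I/I₀) ⇒ I = I₀·10^(L/10) = 10⁻¹² × 10^6.86.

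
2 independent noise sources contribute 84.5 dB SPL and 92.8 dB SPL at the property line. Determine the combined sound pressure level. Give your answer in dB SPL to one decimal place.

93.4 dB SPL

Incoherent sources combine by intensity addition: L_total = 10·log₁₀(Σ 10^(L_i/10)).
Σ 10^(L/10) = 10^(84.5/10) + 10^(92.8/10) = 2.187e+09.
L_total = 10·log₁₀(2.187e+09) = 93.40 dB SPL.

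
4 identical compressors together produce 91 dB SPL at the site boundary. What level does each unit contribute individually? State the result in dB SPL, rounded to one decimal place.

Dividing the total intensity by 4 lowers the level by 10·log₁₀ 4 = 6.021 dB: L₁ = 91 − 6.021.

85.0 dB SPL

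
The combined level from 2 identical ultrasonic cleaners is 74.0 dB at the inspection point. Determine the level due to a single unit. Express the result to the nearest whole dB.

71 dB

2 equal contributions raise the level by 10·log₁₀ 2 = 3.010 dB, so each unit alone gives 74.0 − 3.010.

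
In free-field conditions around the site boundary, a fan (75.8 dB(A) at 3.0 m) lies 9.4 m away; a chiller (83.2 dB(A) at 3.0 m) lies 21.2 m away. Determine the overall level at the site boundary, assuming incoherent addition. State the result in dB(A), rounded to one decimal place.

69.1 dB(A)

Apply inverse-square spreading to bring every level to the receiver, then sum 10^(L/10).
fan: 75.8 − 20·log₁₀(9.4/3.0) = 75.8 − 9.92 = 65.88 dB(A).
chiller: 83.2 − 20·log₁₀(21.2/3.0) = 83.2 − 16.98 = 66.22 dB(A).
Σ 10^(L/10) = 8.056e+06 → L_total = 10·log₁₀(8.056e+06) = 69.06 dB(A).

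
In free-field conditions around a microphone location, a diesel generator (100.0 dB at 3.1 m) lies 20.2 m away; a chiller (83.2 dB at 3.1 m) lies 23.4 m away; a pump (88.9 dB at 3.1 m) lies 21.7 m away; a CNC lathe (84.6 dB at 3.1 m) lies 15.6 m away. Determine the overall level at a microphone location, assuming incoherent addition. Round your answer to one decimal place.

Propagate each source to the receiver with L = L_ref − 20·log₁₀(r/r_ref), then add intensities.
diesel generator: 100.0 − 20·log₁₀(20.2/3.1) = 100.0 − 16.28 = 83.72 dB.
chiller: 83.2 − 20·log₁₀(23.4/3.1) = 83.2 − 17.56 = 65.64 dB.
pump: 88.9 − 20·log₁₀(21.7/3.1) = 88.9 − 16.90 = 72.00 dB.
CNC lathe: 84.6 − 20·log₁₀(15.6/3.1) = 84.6 − 14.04 = 70.56 dB.
Σ 10^(L/10) = 2.664e+08 → L_total = 10·log₁₀(2.664e+08) = 84.26 dB.

84.3 dB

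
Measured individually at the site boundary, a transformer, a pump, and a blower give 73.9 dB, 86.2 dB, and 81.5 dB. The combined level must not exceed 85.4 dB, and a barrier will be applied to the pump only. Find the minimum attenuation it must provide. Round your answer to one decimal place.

The untreated sources together contribute 10^(73.9/10) + 10^(81.5/10) = 1.658e+08, i.e. 82.20 dB.
To meet 85.4 dB overall, the treated pump may contribute at most 10^(85.4/10) − 1.658e+08 = 1.809e+08, i.e. 82.58 dB.
Required insertion loss = 86.2 − 82.58 = 3.62 dB.

3.6 dB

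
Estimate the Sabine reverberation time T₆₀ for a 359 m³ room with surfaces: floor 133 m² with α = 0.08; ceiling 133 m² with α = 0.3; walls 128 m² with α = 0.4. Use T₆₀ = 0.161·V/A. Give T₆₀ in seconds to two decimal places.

Summing Sᵢαᵢ: 133·0.08 + 133·0.3 + 128·0.4 = 101.74 m².
T₆₀ = 0.161 × 359 / 101.74 = 0.568 s.

0.57 s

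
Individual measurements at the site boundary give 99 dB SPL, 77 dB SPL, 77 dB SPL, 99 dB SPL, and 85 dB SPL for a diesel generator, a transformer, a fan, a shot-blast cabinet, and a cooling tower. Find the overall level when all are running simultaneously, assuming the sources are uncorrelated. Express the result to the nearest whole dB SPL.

102 dB SPL

For uncorrelated sources the intensities add, so convert each level to linear form, sum, and take 10·log₁₀ of the total.
Σ 10^(L/10) = 10^(99/10) + 10^(77/10) + 10^(77/10) + 10^(99/10) + 10^(85/10) = 1.630e+10.
L_total = 10·log₁₀(1.630e+10) = 102.12 dB SPL.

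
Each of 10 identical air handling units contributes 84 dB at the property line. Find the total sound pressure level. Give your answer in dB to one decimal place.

With 10 equal, uncorrelated contributions the intensity is 10× that of one unit, giving a rise of 10·log₁₀ 10.
L_total = 84 + 10·log₁₀(10) = 84 + 10.000 = 94.00 dB.

94.0 dB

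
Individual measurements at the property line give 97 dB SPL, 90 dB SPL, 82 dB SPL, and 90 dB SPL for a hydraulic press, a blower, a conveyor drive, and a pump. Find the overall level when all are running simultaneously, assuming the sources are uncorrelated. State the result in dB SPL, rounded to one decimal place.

For uncorrelated sources the intensities add, so convert each level to linear form, sum, and take 10·log₁₀ of the total.
Σ 10^(L/10) = 10^(97/10) + 10^(90/10) + 10^(82/10) + 10^(90/10) = 7.170e+09.
L_total = 10·log₁₀(7.170e+09) = 98.56 dB SPL.

98.6 dB SPL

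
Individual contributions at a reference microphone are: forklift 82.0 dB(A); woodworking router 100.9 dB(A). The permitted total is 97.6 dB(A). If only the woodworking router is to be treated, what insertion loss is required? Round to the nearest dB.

The untreated sources together contribute 10^(82.0/10) = 1.585e+08, i.e. 82.00 dB(A).
The limit corresponds to 10^(97.6/10) = 5.754e+09; subtracting the fixed part leaves 5.596e+09 for the woodworking router, i.e. 97.48 dB(A).
So the woodworking router must be reduced from 100.9 to 97.48 dB(A): IL = 3.42 dB.

3 dB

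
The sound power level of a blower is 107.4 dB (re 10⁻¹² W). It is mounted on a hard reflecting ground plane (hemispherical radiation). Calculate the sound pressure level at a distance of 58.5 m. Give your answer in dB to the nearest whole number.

The power spreads over a hemisphere of area 2π·r², so L_p = L_w − 10·log₁₀(2π·r²).
2π·r² = 2.15e+04 m², 10·log₁₀ of that is 43.325 dB.
L_p = 107.4 − 43.325 = 64.08 dB.

64 dB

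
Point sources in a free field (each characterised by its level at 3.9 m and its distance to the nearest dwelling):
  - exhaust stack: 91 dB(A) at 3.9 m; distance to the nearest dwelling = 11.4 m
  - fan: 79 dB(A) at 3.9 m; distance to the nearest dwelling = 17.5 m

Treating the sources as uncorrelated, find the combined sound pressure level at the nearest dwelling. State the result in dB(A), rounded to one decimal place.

First find each source's level at the receiver (point-source: −20·log₁₀(r/r_ref)), then combine on an intensity basis.
exhaust stack: 91 − 20·log₁₀(11.4/3.9) = 91 − 9.32 = 81.68 dB(A).
fan: 79 − 20·log₁₀(17.5/3.9) = 79 − 13.04 = 65.96 dB(A).
Σ 10^(L/10) = 1.513e+08 → L_total = 10·log₁₀(1.513e+08) = 81.80 dB(A).

81.8 dB(A)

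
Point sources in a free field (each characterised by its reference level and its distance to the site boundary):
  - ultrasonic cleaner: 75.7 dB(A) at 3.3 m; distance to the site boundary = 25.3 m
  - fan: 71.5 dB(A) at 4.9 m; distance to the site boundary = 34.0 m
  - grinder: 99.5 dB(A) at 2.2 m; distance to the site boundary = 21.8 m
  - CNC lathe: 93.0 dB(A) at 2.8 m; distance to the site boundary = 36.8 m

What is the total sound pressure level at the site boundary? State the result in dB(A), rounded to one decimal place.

Apply inverse-square spreading to bring every level to the receiver, then sum 10^(L/10).
ultrasonic cleaner: 75.7 − 20·log₁₀(25.3/3.3) = 75.7 − 17.69 = 58.01 dB(A).
fan: 71.5 − 20·log₁₀(34.0/4.9) = 71.5 − 16.83 = 54.67 dB(A).
grinder: 99.5 − 20·log₁₀(21.8/2.2) = 99.5 − 19.92 = 79.58 dB(A).
CNC lathe: 93.0 − 20·log₁₀(36.8/2.8) = 93.0 − 22.37 = 70.63 dB(A).
Σ 10^(L/10) = 1.032e+08 → L_total = 10·log₁₀(1.032e+08) = 80.14 dB(A).

80.1 dB(A)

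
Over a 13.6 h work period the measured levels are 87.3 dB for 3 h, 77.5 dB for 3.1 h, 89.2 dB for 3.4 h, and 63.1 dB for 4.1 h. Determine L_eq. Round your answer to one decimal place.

85.3 dB

Weight each interval's intensity by its duration and average over T = 13.6 h:
Σ tᵢ·10^(Lᵢ/10) = 3·10^(87.3/10) + 3.1·10^(77.5/10) + 3.4·10^(89.2/10) + 4.1·10^(63.1/10) = 4.622e+09.
L_eq = 10·log₁₀(4.622e+09/13.6) = 85.31 dB.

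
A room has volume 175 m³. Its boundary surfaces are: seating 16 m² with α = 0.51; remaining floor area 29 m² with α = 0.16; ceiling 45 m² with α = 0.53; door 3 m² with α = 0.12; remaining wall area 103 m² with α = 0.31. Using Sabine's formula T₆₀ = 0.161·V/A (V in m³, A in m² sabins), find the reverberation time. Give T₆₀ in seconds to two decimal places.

0.41 s

A = Σ Sᵢαᵢ = 16·0.51 + 29·0.16 + 45·0.53 + 3·0.12 + 103·0.31 = 68.94 m².
T₆₀ = 0.161 × 175 / 68.94 = 0.409 s.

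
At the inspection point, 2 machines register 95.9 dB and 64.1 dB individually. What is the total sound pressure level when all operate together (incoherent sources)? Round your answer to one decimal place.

95.9 dB

For uncorrelated sources the intensities add, so convert each level to linear form, sum, and take 10·log₁₀ of the total.
Σ 10^(L/10) = 10^(95.9/10) + 10^(64.1/10) = 3.893e+09.
L_total = 10·log₁₀(3.893e+09) = 95.90 dB.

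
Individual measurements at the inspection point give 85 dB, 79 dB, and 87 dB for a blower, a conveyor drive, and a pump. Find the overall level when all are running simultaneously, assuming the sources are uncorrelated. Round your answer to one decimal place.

Incoherent sources combine by intensity addition: L_total = 10·log₁₀(Σ 10^(L_i/10)).
Σ 10^(L/10) = 10^(85/10) + 10^(79/10) + 10^(87/10) = 8.968e+08.
L_total = 10·log₁₀(8.968e+08) = 89.53 dB.

89.5 dB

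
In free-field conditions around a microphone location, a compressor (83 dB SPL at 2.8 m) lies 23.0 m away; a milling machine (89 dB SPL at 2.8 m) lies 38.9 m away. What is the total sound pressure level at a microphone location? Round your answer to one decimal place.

Apply inverse-square spreading to bring every level to the receiver, then sum 10^(L/10).
compressor: 83 − 20·log₁₀(23.0/2.8) = 83 − 18.29 = 64.71 dB SPL.
milling machine: 89 − 20·log₁₀(38.9/2.8) = 89 − 22.86 = 66.14 dB SPL.
Σ 10^(L/10) = 7.073e+06 → L_total = 10·log₁₀(7.073e+06) = 68.50 dB SPL.

68.5 dB SPL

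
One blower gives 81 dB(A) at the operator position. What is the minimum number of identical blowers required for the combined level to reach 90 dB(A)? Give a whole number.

The shortfall is 90 − 81 = 9.0 dB, and N units add 10·log₁₀ N, so need 10·log₁₀ N ≥ 9.0.
N ≥ 10^(9.0/10) = 7.943, so N = 8.

8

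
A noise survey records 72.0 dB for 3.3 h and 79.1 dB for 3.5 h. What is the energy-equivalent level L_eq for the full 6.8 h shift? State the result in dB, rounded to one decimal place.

Weight each interval's intensity by its duration and average over T = 6.8 h:
Σ tᵢ·10^(Lᵢ/10) = 3.3·10^(72.0/10) + 3.5·10^(79.1/10) = 3.368e+08.
L_eq = 10·log₁₀(3.368e+08/6.8) = 76.95 dB.

76.9 dB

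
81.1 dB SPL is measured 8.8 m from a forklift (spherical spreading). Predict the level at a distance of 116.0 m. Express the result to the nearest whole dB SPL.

59 dB SPL

Spherical spreading from a point source gives a 20·log₁₀(r₂/r₁) drop.
L₂ = 81.1 − 20·log₁₀(116.0/8.8) = 81.1 − 22.400 = 58.70 dB SPL.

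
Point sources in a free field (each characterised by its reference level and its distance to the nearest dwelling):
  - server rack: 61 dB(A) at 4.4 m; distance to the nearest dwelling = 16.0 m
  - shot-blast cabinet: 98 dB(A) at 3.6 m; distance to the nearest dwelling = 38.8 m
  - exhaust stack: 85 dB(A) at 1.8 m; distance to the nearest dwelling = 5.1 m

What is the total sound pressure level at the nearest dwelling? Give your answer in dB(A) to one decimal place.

79.7 dB(A)

Propagate each source to the receiver with L = L_ref − 20·log₁₀(r/r_ref), then add intensities.
server rack: 61 − 20·log₁₀(16.0/4.4) = 61 − 11.21 = 49.79 dB(A).
shot-blast cabinet: 98 − 20·log₁₀(38.8/3.6) = 98 − 20.65 = 77.35 dB(A).
exhaust stack: 85 − 20·log₁₀(5.1/1.8) = 85 − 9.05 = 75.95 dB(A).
Σ 10^(L/10) = 9.380e+07 → L_total = 10·log₁₀(9.380e+07) = 79.72 dB(A).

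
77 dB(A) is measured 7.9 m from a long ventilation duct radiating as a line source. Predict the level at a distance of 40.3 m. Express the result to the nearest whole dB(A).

Line-source attenuation: ΔL = 10·log₁₀(r₂/r₁) = 10·log₁₀(40.3/7.9) = 7.077 dB.
L₂ = 77 − 10·log₁₀(40.3/7.9) = 77 − 7.077 = 69.92 dB(A).

70 dB(A)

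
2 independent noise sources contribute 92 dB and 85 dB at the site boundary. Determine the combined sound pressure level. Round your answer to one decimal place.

For uncorrelated sources the intensities add, so convert each level to linear form, sum, and take 10·log₁₀ of the total.
Σ 10^(L/10) = 10^(92/10) + 10^(85/10) = 1.901e+09.
L_total = 10·log₁₀(1.901e+09) = 92.79 dB.

92.8 dB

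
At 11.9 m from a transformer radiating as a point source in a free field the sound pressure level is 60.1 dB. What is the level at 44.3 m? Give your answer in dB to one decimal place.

Spherical spreading from a point source gives a 20·log₁₀(r₂/r₁) drop.
L₂ = 60.1 − 20·log₁₀(44.3/11.9) = 60.1 − 11.417 = 48.68 dB.

48.7 dB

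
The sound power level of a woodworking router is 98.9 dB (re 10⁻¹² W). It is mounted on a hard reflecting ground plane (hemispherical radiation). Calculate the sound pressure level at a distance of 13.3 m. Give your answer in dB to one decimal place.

The power spreads over a hemisphere of area 2π·r², so L_p = L_w − 10·log₁₀(2π·r²).
2π·r² = 1111 m², 10·log₁₀ of that is 30.459 dB.
L_p = 98.9 − 30.459 = 68.44 dB.

68.4 dB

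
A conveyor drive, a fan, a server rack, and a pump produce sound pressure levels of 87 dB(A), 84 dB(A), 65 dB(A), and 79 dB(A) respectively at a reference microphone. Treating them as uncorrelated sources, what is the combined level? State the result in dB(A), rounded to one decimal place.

For uncorrelated sources the intensities add, so convert each level to linear form, sum, and take 10·log₁₀ of the total.
Σ 10^(L/10) = 10^(87/10) + 10^(84/10) + 10^(65/10) + 10^(79/10) = 8.350e+08.
L_total = 10·log₁₀(8.350e+08) = 89.22 dB(A).

89.2 dB(A)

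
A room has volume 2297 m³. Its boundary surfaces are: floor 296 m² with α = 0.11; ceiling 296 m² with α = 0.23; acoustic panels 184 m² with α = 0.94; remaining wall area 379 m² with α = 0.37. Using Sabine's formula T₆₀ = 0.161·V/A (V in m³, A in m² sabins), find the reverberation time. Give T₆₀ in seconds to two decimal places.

0.89 s

Summing Sᵢαᵢ: 296·0.11 + 296·0.23 + 184·0.94 + 379·0.37 = 413.83 m².
T₆₀ = 0.161 × 2297 / 413.83 = 0.894 s.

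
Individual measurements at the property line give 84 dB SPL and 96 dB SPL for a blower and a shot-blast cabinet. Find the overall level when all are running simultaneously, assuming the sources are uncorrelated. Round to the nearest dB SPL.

96 dB SPL

Incoherent sources combine by intensity addition: L_total = 10·log₁₀(Σ 10^(L_i/10)).
Σ 10^(L/10) = 10^(84/10) + 10^(96/10) = 4.232e+09.
L_total = 10·log₁₀(4.232e+09) = 96.27 dB SPL.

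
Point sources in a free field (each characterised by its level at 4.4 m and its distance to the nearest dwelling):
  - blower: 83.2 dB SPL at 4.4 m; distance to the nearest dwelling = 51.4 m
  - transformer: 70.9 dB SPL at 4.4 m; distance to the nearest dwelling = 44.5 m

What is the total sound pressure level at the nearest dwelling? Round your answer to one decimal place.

Propagate each source to the receiver with L = L_ref − 20·log₁₀(r/r_ref), then add intensities.
blower: 83.2 − 20·log₁₀(51.4/4.4) = 83.2 − 21.35 = 61.85 dB SPL.
transformer: 70.9 − 20·log₁₀(44.5/4.4) = 70.9 − 20.10 = 50.80 dB SPL.
Σ 10^(L/10) = 1.651e+06 → L_total = 10·log₁₀(1.651e+06) = 62.18 dB SPL.

62.2 dB SPL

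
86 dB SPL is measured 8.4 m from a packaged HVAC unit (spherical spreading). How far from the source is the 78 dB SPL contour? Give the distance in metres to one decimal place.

21.1 m

The 8.0 dB drop corresponds to a distance ratio of 10^(8.0/20) for a point source.
r₂ = 8.4·10^((86−78)/20) = 8.4·10^(8.0/20) = 21.10 m.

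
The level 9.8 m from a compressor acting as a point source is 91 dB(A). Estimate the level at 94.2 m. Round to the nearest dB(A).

Spherical spreading from a point source gives a 20·log₁₀(r₂/r₁) drop.
L₂ = 91 − 20·log₁₀(94.2/9.8) = 91 − 19.656 = 71.34 dB(A).

71 dB(A)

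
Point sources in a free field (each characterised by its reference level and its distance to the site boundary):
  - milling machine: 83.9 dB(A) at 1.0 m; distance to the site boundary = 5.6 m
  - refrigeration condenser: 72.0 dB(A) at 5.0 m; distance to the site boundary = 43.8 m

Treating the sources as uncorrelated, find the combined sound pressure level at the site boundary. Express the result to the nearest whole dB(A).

Apply inverse-square spreading to bring every level to the receiver, then sum 10^(L/10).
milling machine: 83.9 − 20·log₁₀(5.6/1.0) = 83.9 − 14.96 = 68.94 dB(A).
refrigeration condenser: 72.0 − 20·log₁₀(43.8/5.0) = 72.0 − 18.85 = 53.15 dB(A).
Σ 10^(L/10) = 8.034e+06 → L_total = 10·log₁₀(8.034e+06) = 69.05 dB(A).

69 dB(A)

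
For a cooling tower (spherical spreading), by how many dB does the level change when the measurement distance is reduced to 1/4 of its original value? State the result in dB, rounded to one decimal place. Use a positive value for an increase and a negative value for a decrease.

With spherical spreading the level changes by −20·log₁₀(r₂/r₁).
ΔL = −20·log₁₀(0.25) = +12.04 dB.

+12.0 dB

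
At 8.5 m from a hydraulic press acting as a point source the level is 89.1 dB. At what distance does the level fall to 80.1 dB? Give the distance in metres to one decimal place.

For a point source L₁ − L₂ = 20·log₁₀(r₂/r₁), so r₂ = r₁·10^((L₁−L₂)/20).
r₂ = 8.5·10^((89.1−80.1)/20) = 8.5·10^(9.0/20) = 23.96 m.

24.0 m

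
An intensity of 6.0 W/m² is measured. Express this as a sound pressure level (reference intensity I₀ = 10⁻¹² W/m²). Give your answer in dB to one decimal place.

127.8 dB

L = 10·log₁₀(I/I₀) = 10·log₁₀(6.0/10⁻¹²) = 10·log₁₀(6.0×10^12).
L = 10·(0.7782 + 12) = 127.78 dB.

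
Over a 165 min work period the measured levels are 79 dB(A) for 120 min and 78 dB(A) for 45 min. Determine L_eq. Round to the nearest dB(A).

Weight each interval's intensity by its duration and average over T = 165 min:
Σ tᵢ·10^(Lᵢ/10) = 120·10^(79/10) + 45·10^(78/10) = 1.237e+10.
L_eq = 10·log₁₀(1.237e+10/165) = 78.75 dB(A).

79 dB(A)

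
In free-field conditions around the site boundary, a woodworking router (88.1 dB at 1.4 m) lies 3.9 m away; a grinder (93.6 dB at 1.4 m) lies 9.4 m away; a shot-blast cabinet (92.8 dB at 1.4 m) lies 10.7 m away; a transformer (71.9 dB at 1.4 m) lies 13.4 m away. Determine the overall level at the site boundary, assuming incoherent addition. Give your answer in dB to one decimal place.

First find each source's level at the receiver (point-source: −20·log₁₀(r/r_ref)), then combine on an intensity basis.
woodworking router: 88.1 − 20·log₁₀(3.9/1.4) = 88.1 − 8.90 = 79.20 dB.
grinder: 93.6 − 20·log₁₀(9.4/1.4) = 93.6 − 16.54 = 77.06 dB.
shot-blast cabinet: 92.8 − 20·log₁₀(10.7/1.4) = 92.8 − 17.67 = 75.13 dB.
transformer: 71.9 − 20·log₁₀(13.4/1.4) = 71.9 − 19.62 = 52.28 dB.
Σ 10^(L/10) = 1.668e+08 → L_total = 10·log₁₀(1.668e+08) = 82.22 dB.

82.2 dB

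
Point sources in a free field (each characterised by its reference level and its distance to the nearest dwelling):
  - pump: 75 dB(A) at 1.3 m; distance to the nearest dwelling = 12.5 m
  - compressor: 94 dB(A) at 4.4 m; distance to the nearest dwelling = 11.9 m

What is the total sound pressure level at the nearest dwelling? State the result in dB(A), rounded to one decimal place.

Propagate each source to the receiver with L = L_ref − 20·log₁₀(r/r_ref), then add intensities.
pump: 75 − 20·log₁₀(12.5/1.3) = 75 − 19.66 = 55.34 dB(A).
compressor: 94 − 20·log₁₀(11.9/4.4) = 94 − 8.64 = 85.36 dB(A).
Σ 10^(L/10) = 3.438e+08 → L_total = 10·log₁₀(3.438e+08) = 85.36 dB(A).

85.4 dB(A)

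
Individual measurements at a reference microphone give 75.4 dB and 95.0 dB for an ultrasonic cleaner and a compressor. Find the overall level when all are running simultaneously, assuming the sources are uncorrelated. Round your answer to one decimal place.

For uncorrelated sources the intensities add, so convert each level to linear form, sum, and take 10·log₁₀ of the total.
Σ 10^(L/10) = 10^(75.4/10) + 10^(95.0/10) = 3.197e+09.
L_total = 10·log₁₀(3.197e+09) = 95.05 dB.

95.0 dB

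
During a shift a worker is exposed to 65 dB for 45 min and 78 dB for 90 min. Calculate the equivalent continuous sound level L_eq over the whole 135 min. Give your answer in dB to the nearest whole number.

76 dB

The energy average is taken in the linear domain: L_eq = 10·log₁₀[(Σ tᵢ·10^(Lᵢ/10))/T], T = 135 min.
Σ tᵢ·10^(Lᵢ/10) = 45·10^(65/10) + 90·10^(78/10) = 5.821e+09.
L_eq = 10·log₁₀(5.821e+09/135) = 76.35 dB.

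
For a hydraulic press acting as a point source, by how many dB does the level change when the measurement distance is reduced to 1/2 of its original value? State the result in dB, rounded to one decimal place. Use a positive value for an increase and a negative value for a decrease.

Point-source spreading: ΔL = −20·log₁₀(r₂/r₁).
ΔL = −20·log₁₀(0.5) = +6.02 dB.

+6.0 dB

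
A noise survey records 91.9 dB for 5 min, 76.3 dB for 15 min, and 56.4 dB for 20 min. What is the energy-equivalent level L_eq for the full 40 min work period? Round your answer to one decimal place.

Weight each interval's intensity by its duration and average over T = 40 min:
Σ tᵢ·10^(Lᵢ/10) = 5·10^(91.9/10) + 15·10^(76.3/10) + 20·10^(56.4/10) = 8.393e+09.
L_eq = 10·log₁₀(8.393e+09/40) = 83.22 dB.

83.2 dB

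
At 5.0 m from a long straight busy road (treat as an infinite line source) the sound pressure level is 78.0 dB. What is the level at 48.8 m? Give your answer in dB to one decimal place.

For a line source, L₂ = L₁ − 10·log₁₀(r₂/r₁).
L₂ = 78.0 − 10·log₁₀(48.8/5.0) = 78.0 − 9.894 = 68.11 dB.

68.1 dB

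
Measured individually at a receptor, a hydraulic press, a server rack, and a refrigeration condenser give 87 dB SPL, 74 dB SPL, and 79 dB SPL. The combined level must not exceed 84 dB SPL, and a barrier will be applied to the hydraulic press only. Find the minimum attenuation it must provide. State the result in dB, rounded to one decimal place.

Everything except the hydraulic press sums to 10^(74/10) + 10^(79/10) = 1.046e+08 in linear terms, 80.19 dB SPL.
To meet 84 dB SPL overall, the treated hydraulic press may contribute at most 10^(84/10) − 1.046e+08 = 1.466e+08, i.e. 81.66 dB SPL.
Required insertion loss = 87 − 81.66 = 5.34 dB.

5.3 dB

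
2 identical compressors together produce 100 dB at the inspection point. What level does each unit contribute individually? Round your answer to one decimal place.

97.0 dB

2 equal contributions raise the level by 10·log₁₀ 2 = 3.010 dB, so each unit alone gives 100 − 3.010.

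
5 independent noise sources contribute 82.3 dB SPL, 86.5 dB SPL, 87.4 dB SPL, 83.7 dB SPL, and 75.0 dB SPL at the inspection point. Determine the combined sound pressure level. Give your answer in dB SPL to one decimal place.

91.6 dB SPL

For uncorrelated sources the intensities add, so convert each level to linear form, sum, and take 10·log₁₀ of the total.
Σ 10^(L/10) = 10^(82.3/10) + 10^(86.5/10) + 10^(87.4/10) + 10^(83.7/10) + 10^(75.0/10) = 1.432e+09.
L_total = 10·log₁₀(1.432e+09) = 91.56 dB SPL.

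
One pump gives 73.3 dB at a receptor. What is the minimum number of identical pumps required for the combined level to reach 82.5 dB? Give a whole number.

Need L₁ + 10·log₁₀ N ≥ 82.5, i.e. log₁₀ N ≥ 0.92.
N ≥ 10^(9.2/10) = 8.318, so N = 9.

9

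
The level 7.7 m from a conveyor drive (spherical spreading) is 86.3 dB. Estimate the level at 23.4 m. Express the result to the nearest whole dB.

77 dB

For a point source, L₂ = L₁ − 20·log₁₀(r₂/r₁).
L₂ = 86.3 − 20·log₁₀(23.4/7.7) = 86.3 − 9.655 = 76.65 dB.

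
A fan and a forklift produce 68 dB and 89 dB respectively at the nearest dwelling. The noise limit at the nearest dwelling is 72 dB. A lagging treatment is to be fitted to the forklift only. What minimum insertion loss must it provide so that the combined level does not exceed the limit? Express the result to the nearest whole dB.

The untreated sources together contribute 10^(68/10) = 6.310e+06, i.e. 68.00 dB.
The limit corresponds to 10^(72/10) = 1.585e+07; subtracting the fixed part leaves 9.539e+06 for the forklift, i.e. 69.80 dB.
Required insertion loss = 89 − 69.80 = 19.20 dB.

19 dB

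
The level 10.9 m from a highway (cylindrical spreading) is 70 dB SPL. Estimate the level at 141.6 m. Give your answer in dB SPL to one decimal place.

58.9 dB SPL

Line-source attenuation: ΔL = 10·log₁₀(r₂/r₁) = 10·log₁₀(141.6/10.9) = 11.136 dB.
L₂ = 70 − 10·log₁₀(141.6/10.9) = 70 − 11.136 = 58.86 dB SPL.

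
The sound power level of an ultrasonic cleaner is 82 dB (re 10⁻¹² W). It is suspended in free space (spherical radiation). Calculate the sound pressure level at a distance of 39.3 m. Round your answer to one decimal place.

The power spreads over a sphere of area 4π·r², so L_p = L_w − 10·log₁₀(4π·r²).
4π·r² = 1.941e+04 m², 10·log₁₀ of that is 42.880 dB.
L_p = 82 − 42.880 = 39.12 dB.

39.1 dB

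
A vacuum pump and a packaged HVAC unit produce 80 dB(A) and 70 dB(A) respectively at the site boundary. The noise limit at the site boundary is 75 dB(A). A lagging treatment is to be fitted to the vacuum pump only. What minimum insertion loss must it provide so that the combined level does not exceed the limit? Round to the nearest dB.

The untreated sources together contribute 10^(70/10) = 1.000e+07, i.e. 70.00 dB(A).
The limit corresponds to 10^(75/10) = 3.162e+07; subtracting the fixed part leaves 2.162e+07 for the vacuum pump, i.e. 73.35 dB(A).
Required insertion loss = 80 − 73.35 = 6.65 dB.

7 dB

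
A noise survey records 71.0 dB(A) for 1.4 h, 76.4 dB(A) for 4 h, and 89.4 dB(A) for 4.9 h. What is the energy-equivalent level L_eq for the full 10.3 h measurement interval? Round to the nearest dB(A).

86 dB(A)

Weight each interval's intensity by its duration and average over T = 10.3 h:
Σ tᵢ·10^(Lᵢ/10) = 1.4·10^(71.0/10) + 4·10^(76.4/10) + 4.9·10^(89.4/10) = 4.460e+09.
L_eq = 10·log₁₀(4.460e+09/10.3) = 86.36 dB(A).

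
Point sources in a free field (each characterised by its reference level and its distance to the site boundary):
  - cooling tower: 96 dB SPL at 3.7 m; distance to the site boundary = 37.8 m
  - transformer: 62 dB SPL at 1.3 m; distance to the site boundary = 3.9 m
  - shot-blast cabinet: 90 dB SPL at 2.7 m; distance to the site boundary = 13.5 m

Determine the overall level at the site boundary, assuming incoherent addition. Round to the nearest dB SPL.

Propagate each source to the receiver with L = L_ref − 20·log₁₀(r/r_ref), then add intensities.
cooling tower: 96 − 20·log₁₀(37.8/3.7) = 96 − 20.19 = 75.81 dB SPL.
transformer: 62 − 20·log₁₀(3.9/1.3) = 62 − 9.54 = 52.46 dB SPL.
shot-blast cabinet: 90 − 20·log₁₀(13.5/2.7) = 90 − 13.98 = 76.02 dB SPL.
Σ 10^(L/10) = 7.832e+07 → L_total = 10·log₁₀(7.832e+07) = 78.94 dB SPL.

79 dB SPL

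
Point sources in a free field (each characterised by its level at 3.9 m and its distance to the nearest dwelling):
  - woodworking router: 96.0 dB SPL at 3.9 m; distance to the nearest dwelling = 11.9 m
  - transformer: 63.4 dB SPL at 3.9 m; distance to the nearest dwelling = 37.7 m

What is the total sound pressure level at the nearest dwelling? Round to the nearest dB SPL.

Apply inverse-square spreading to bring every level to the receiver, then sum 10^(L/10).
woodworking router: 96.0 − 20·log₁₀(11.9/3.9) = 96.0 − 9.69 = 86.31 dB SPL.
transformer: 63.4 − 20·log₁₀(37.7/3.9) = 63.4 − 19.71 = 43.69 dB SPL.
Σ 10^(L/10) = 4.276e+08 → L_total = 10·log₁₀(4.276e+08) = 86.31 dB SPL.

86 dB SPL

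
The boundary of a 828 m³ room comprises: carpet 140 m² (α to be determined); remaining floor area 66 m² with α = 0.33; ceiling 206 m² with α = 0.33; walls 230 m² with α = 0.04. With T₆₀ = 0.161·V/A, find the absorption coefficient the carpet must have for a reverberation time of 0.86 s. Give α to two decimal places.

From T₆₀ = 0.161·V/A, the target T₆₀ = 0.86 s needs A = 0.161·828/0.86 = 155.01 m².
Absorption from the other surfaces = 66·0.33 + 206·0.33 + 230·0.04 = 98.96 m², so the carpet must supply 56.05 m² over 140 m².
α = 56.05/140 = 0.400.

0.40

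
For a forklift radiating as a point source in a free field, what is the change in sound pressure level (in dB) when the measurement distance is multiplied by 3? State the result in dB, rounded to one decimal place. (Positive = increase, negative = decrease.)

-9.5 dB

Point-source spreading: ΔL = −20·log₁₀(r₂/r₁).
ΔL = −20·log₁₀(3) = -9.54 dB.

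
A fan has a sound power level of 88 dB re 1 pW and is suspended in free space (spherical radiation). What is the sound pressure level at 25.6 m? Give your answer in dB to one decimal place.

L_p = L_w − 10·log₁₀(4π·r²) with r = 25.6 m.
4π·r² = 8235 m², 10·log₁₀ of that is 39.157 dB.
L_p = 88 − 39.157 = 48.84 dB.

48.8 dB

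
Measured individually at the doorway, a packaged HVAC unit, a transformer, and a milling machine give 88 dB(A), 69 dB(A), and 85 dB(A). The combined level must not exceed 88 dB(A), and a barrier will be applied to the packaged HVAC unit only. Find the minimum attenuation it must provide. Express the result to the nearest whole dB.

Fixed contribution from the other sources: Σ 10^(L/10) = 10^(69/10) + 10^(85/10) = 3.242e+08 (85.11 dB(A)).
The limit corresponds to 10^(88/10) = 6.310e+08; subtracting the fixed part leaves 3.068e+08 for the packaged HVAC unit, i.e. 84.87 dB(A).
Required insertion loss = 88 − 84.87 = 3.13 dB.

3 dB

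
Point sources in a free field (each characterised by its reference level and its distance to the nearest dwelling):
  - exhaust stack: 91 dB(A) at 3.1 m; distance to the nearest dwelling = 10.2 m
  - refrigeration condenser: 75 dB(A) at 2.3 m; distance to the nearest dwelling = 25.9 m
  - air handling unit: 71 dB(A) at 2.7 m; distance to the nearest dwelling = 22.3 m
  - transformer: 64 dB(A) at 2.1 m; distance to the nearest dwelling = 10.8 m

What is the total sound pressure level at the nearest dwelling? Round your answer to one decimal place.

Propagate each source to the receiver with L = L_ref − 20·log₁₀(r/r_ref), then add intensities.
exhaust stack: 91 − 20·log₁₀(10.2/3.1) = 91 − 10.34 = 80.66 dB(A).
refrigeration condenser: 75 − 20·log₁₀(25.9/2.3) = 75 − 21.03 = 53.97 dB(A).
air handling unit: 71 − 20·log₁₀(22.3/2.7) = 71 − 18.34 = 52.66 dB(A).
transformer: 64 − 20·log₁₀(10.8/2.1) = 64 − 14.22 = 49.78 dB(A).
Σ 10^(L/10) = 1.168e+08 → L_total = 10·log₁₀(1.168e+08) = 80.67 dB(A).

80.7 dB(A)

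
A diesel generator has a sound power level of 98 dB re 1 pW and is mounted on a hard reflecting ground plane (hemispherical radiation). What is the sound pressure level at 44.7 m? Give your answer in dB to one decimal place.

57.0 dB

The power spreads over a hemisphere of area 2π·r², so L_p = L_w − 10·log₁₀(2π·r²).
2π·r² = 1.255e+04 m², 10·log₁₀ of that is 40.988 dB.
L_p = 98 − 40.988 = 57.01 dB.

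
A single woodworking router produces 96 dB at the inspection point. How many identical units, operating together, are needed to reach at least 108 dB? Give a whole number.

16

The shortfall is 108 − 96 = 12.0 dB, and N units add 10·log₁₀ N, so need 10·log₁₀ N ≥ 12.0.
N ≥ 10^(12.0/10) = 15.849, so N = 16.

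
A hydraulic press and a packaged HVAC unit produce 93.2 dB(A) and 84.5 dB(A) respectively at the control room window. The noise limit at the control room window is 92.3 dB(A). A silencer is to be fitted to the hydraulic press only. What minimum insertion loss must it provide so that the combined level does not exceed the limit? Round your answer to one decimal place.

Fixed contribution from the other source: Σ 10^(L/10) = 10^(84.5/10) = 2.818e+08 (84.50 dB(A)).
The limit corresponds to 10^(92.3/10) = 1.698e+09; subtracting the fixed part leaves 1.416e+09 for the hydraulic press, i.e. 91.51 dB(A).
Required insertion loss = 93.2 − 91.51 = 1.69 dB.

1.7 dB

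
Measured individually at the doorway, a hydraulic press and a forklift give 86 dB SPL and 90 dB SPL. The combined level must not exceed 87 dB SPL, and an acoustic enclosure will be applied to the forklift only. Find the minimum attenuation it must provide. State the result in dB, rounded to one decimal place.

Everything except the forklift sums to 10^(86/10) = 3.981e+08 in linear terms, 86.00 dB SPL.
The limit corresponds to 10^(87/10) = 5.012e+08; subtracting the fixed part leaves 1.031e+08 for the forklift, i.e. 80.13 dB SPL.
Required insertion loss = 90 − 80.13 = 9.87 dB.

9.9 dB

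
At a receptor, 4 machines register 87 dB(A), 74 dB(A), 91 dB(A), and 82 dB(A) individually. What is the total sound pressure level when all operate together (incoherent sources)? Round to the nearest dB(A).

For uncorrelated sources the intensities add, so convert each level to linear form, sum, and take 10·log₁₀ of the total.
Σ 10^(L/10) = 10^(87/10) + 10^(74/10) + 10^(91/10) + 10^(82/10) = 1.944e+09.
L_total = 10·log₁₀(1.944e+09) = 92.89 dB(A).

93 dB(A)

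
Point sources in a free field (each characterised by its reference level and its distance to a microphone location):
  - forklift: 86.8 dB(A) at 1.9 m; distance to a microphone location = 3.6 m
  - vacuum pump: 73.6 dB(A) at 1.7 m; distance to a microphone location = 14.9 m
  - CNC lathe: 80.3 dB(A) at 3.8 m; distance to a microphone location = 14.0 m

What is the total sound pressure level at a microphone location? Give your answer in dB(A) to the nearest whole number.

First find each source's level at the receiver (point-source: −20·log₁₀(r/r_ref)), then combine on an intensity basis.
forklift: 86.8 − 20·log₁₀(3.6/1.9) = 86.8 − 5.55 = 81.25 dB(A).
vacuum pump: 73.6 − 20·log₁₀(14.9/1.7) = 73.6 − 18.85 = 54.75 dB(A).
CNC lathe: 80.3 − 20·log₁₀(14.0/3.8) = 80.3 − 11.33 = 68.97 dB(A).
Σ 10^(L/10) = 1.415e+08 → L_total = 10·log₁₀(1.415e+08) = 81.51 dB(A).

82 dB(A)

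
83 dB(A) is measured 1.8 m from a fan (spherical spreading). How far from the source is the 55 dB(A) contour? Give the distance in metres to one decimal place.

The 28.0 dB drop corresponds to a distance ratio of 10^(28.0/20) for a point source.
r₂ = 1.8·10^((83−55)/20) = 1.8·10^(28.0/20) = 45.21 m.

45.2 m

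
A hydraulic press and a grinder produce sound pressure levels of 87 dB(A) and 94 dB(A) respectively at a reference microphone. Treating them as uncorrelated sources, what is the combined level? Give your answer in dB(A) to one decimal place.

94.8 dB(A)

Incoherent sources combine by intensity addition: L_total = 10·log₁₀(Σ 10^(L_i/10)).
Σ 10^(L/10) = 10^(87/10) + 10^(94/10) = 3.013e+09.
L_total = 10·log₁₀(3.013e+09) = 94.79 dB(A).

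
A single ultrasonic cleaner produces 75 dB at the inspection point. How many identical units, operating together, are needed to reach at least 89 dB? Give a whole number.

26

The shortfall is 89 − 75 = 14.0 dB, and N units add 10·log₁₀ N, so need 10·log₁₀ N ≥ 14.0.
N ≥ 10^(14.0/10) = 25.119, so N = 26.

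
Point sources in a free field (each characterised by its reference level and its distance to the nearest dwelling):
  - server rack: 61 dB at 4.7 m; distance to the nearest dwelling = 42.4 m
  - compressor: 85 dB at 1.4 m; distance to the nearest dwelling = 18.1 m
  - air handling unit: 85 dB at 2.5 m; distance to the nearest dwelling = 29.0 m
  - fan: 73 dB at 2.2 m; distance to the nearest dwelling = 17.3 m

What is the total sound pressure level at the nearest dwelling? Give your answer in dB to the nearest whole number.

67 dB

Apply inverse-square spreading to bring every level to the receiver, then sum 10^(L/10).
server rack: 61 − 20·log₁₀(42.4/4.7) = 61 − 19.11 = 41.89 dB.
compressor: 85 − 20·log₁₀(18.1/1.4) = 85 − 22.23 = 62.77 dB.
air handling unit: 85 − 20·log₁₀(29.0/2.5) = 85 − 21.29 = 63.71 dB.
fan: 73 − 20·log₁₀(17.3/2.2) = 73 − 17.91 = 55.09 dB.
Σ 10^(L/10) = 4.580e+06 → L_total = 10·log₁₀(4.580e+06) = 66.61 dB.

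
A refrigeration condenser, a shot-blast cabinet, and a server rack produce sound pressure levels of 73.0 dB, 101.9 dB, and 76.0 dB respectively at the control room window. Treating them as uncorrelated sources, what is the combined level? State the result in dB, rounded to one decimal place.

For uncorrelated sources the intensities add, so convert each level to linear form, sum, and take 10·log₁₀ of the total.
Σ 10^(L/10) = 10^(73.0/10) + 10^(101.9/10) + 10^(76.0/10) = 1.555e+10.
L_total = 10·log₁₀(1.555e+10) = 101.92 dB.

101.9 dB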